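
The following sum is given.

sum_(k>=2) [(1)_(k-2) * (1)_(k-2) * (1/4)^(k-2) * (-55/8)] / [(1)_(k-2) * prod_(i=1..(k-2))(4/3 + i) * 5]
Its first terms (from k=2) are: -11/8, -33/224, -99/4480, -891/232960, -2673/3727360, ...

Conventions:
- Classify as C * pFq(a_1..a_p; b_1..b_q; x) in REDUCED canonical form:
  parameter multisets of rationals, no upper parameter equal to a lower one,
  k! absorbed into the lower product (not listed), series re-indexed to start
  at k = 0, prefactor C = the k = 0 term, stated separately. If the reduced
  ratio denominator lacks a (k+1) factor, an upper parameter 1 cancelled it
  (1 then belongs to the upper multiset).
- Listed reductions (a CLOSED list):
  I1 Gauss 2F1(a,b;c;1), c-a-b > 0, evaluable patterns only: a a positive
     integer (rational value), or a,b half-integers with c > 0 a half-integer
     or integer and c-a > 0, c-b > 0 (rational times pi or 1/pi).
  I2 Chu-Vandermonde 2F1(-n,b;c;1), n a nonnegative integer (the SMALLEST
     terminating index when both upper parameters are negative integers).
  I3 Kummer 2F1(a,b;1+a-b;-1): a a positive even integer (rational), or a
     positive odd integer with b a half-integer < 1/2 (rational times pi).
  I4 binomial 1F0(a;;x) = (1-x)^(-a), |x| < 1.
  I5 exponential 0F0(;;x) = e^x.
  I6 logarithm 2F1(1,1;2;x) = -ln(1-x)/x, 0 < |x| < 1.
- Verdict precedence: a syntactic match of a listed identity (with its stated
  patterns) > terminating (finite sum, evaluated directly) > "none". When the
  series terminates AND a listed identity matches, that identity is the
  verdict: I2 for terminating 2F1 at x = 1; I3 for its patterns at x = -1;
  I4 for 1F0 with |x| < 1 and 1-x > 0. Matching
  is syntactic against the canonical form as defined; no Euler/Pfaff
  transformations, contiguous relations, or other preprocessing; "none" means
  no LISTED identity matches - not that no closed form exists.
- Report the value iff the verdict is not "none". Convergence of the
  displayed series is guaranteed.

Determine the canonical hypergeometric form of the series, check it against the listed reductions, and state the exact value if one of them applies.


x = 1/4 here; the reduced form reads 2F1, upper {1, 1}, lower {7/3}, C = -11/8. Verdict: none - at argument 1/4 the multisets {1, 1} ; {7/3} match no listed identity.

Structural cue: x = (1/4) and (1)_k (prefactor -11/8) is k! itself.
Ratio: r(k) = (1/4) * (k+1) (k+1) / [(k+7/3) (k+1)] - rational; roots negated = parameters, x = (1/4), C = -11/8.


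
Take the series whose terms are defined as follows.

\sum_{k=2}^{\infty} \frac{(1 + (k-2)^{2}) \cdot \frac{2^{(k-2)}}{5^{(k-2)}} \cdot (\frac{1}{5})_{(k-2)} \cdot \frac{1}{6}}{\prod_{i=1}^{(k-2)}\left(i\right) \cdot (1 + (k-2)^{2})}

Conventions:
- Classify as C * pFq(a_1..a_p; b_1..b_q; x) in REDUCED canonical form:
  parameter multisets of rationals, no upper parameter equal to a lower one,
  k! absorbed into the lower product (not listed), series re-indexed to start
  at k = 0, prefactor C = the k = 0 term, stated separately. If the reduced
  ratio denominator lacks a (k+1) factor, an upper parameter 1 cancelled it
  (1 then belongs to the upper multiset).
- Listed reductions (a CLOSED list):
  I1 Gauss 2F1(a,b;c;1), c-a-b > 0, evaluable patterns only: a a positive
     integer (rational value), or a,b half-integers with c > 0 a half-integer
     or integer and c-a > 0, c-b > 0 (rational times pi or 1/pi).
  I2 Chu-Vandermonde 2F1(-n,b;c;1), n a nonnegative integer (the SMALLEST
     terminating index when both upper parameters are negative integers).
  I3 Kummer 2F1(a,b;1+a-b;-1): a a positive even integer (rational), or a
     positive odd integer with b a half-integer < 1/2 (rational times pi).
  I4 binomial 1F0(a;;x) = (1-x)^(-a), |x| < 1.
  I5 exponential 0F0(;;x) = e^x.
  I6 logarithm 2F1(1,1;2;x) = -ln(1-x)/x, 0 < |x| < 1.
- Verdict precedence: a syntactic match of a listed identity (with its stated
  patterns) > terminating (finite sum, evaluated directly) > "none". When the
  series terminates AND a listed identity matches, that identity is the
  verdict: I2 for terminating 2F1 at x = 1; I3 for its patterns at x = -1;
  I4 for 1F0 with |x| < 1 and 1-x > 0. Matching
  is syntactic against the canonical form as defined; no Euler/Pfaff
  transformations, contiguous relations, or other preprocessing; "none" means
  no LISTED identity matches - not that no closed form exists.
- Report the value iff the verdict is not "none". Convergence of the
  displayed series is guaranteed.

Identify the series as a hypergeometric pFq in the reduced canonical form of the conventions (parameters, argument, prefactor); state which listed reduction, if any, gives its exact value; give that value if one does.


At argument \frac{2}{5}: a 1F0 with upper {\frac{1}{5}}, lower {-}, scaled by C = \frac{1}{6}. Verdict (x = \frac{2}{5}): binomial (I4) applies (the 1F0 binomial series: exponent -1/5, x = \frac{2}{5}). Sum: \frac{1}{6} \cdot \left(\frac{3}{5}\right)^{-\frac{1}{5}}.

Structural cue: x = \frac{2}{5} and the product of the first k integers (prefactor 1/6) is k!.
Term ratio: r(k) = \frac{2}{5} * (k+\frac{1}{5}) / [(k+1)] - rational in k, leading ratio \frac{2}{5}; with t_0 = \frac{1}{6}, classification follows.


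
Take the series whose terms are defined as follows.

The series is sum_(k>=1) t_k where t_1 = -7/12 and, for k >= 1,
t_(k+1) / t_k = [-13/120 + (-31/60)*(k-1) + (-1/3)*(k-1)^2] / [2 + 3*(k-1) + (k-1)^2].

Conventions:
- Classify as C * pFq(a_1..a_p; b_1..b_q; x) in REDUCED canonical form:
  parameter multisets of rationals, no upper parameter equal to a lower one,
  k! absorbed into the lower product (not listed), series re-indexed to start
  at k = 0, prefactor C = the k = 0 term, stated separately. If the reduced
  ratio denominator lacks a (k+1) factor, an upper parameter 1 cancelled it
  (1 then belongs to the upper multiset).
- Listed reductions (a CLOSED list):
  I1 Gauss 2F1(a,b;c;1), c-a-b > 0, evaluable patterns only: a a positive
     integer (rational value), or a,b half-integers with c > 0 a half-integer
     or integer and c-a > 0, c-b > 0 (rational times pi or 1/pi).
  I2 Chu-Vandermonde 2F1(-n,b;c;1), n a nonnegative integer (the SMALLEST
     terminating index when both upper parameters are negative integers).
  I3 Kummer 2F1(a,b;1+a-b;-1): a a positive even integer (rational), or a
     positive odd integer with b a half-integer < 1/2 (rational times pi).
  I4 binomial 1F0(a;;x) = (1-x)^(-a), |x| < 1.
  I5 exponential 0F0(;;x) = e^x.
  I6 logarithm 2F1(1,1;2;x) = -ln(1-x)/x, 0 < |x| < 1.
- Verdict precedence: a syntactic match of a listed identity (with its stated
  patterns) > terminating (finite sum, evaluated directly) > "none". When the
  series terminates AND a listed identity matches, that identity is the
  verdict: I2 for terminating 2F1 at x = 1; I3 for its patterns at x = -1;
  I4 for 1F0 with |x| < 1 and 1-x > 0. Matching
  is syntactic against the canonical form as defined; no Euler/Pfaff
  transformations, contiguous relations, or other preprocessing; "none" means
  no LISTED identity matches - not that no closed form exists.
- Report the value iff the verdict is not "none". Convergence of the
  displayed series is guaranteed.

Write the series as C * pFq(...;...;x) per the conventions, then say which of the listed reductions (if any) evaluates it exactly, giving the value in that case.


Reduced: x = -1/3, 2F1, upper = {1/4, 13/10}, lower = {2}, C = -7/12. Verdict: none here - no I1-I6 shape fits x = -1/3 with lower {2}.

Structural cue: t_0 being -7/12, the expanded ratio factors over Q; C = -7/12, roots give parameters.
Term ratio: r(k) = (-1/3) * (k+1/4) (k+13/10) / [(k+2) (k+1)] ; factor over Q: parameters, x = (-1/3), and C = -7/12.


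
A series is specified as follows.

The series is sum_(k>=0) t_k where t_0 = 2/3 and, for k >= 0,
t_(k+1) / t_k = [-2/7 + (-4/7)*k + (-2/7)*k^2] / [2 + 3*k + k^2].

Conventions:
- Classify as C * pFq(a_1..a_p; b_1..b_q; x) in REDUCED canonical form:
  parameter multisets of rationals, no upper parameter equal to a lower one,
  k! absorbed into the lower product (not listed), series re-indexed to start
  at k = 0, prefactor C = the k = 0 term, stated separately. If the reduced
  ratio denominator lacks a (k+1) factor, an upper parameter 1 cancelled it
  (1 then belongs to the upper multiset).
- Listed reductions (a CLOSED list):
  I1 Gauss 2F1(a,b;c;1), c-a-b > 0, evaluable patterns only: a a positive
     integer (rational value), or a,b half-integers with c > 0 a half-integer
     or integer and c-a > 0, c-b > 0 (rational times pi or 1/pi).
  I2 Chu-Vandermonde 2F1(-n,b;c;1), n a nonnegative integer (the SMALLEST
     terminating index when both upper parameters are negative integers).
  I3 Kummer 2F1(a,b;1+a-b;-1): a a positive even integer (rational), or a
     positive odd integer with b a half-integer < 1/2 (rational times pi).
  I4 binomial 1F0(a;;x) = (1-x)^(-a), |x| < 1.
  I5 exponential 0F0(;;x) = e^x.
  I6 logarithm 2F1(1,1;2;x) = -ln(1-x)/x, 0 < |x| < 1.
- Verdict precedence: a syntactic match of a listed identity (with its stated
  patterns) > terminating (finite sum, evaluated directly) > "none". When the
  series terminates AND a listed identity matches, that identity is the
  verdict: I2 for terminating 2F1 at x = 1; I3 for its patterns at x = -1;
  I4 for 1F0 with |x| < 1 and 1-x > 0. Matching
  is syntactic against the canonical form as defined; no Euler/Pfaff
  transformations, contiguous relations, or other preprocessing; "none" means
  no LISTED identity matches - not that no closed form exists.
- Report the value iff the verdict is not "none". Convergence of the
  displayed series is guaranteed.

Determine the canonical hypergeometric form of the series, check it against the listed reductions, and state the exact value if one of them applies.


Classification (C = 2/3): 2F1 with upper {1, 1}, lower {2}, argument x = -2/7. Verdict at x = -2/7: the I6 logarithm reduction matches (the logarithm: parameters (1,1;2), x = -2/7). Exact value: (7/3) * ln(9/7).

First insight: t_0 being 2/3, roots of the ratio polynomials (prefactor 2/3) are the negated parameters.
Adjacent-term ratio: r(k) = (-2/7) * (k+1) (k+1) / [(k+2) (k+1)] ; factor over Q: parameters, x = (-2/7), and C = 2/3.


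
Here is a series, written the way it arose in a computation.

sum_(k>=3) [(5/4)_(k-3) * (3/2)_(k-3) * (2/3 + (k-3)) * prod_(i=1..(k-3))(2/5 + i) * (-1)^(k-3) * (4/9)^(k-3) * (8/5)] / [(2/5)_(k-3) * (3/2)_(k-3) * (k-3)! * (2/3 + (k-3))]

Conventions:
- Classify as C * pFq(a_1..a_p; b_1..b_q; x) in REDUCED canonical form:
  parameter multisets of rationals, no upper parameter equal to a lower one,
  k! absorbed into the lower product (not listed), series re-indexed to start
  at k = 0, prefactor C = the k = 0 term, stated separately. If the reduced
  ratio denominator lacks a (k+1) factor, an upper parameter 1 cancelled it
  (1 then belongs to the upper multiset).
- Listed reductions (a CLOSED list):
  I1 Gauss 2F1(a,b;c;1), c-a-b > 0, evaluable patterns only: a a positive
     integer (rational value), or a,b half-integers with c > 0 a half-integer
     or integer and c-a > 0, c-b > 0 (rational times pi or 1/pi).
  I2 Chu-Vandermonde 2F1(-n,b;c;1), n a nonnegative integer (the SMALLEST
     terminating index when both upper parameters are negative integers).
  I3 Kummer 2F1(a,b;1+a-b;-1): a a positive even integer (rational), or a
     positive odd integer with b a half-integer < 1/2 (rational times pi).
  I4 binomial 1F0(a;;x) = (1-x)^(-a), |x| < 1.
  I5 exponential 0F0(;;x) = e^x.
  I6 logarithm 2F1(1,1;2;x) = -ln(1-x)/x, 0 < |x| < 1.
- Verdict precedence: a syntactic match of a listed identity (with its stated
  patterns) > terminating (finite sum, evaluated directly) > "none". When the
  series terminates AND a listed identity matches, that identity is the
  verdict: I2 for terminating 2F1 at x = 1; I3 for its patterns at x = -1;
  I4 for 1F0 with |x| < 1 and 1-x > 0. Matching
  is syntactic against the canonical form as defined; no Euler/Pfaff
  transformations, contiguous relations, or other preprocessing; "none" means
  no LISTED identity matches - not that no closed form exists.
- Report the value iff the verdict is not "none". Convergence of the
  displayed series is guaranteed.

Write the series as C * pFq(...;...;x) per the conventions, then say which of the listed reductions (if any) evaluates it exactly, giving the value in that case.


This is 8/5 * 2F1(5/4, 7/5; 2/5; -4/9) in reduced canonical form. Verdict: no listed reduction: x = -4/9 and upper {5/4, 7/5} fail every I1-I6 pattern.

First insight: x = (-4/9) and k + 2/3 divides numerator and denominator alike; prefactor 8/5 after cancelling.
Adjacent-term ratio: r(k) = (-4/9) * (k+5/4) (k+7/5) / [(k+2/5) (k+1)] - poly over poly, x = (-4/9) from leading terms; C = 8/5 at k = 0.


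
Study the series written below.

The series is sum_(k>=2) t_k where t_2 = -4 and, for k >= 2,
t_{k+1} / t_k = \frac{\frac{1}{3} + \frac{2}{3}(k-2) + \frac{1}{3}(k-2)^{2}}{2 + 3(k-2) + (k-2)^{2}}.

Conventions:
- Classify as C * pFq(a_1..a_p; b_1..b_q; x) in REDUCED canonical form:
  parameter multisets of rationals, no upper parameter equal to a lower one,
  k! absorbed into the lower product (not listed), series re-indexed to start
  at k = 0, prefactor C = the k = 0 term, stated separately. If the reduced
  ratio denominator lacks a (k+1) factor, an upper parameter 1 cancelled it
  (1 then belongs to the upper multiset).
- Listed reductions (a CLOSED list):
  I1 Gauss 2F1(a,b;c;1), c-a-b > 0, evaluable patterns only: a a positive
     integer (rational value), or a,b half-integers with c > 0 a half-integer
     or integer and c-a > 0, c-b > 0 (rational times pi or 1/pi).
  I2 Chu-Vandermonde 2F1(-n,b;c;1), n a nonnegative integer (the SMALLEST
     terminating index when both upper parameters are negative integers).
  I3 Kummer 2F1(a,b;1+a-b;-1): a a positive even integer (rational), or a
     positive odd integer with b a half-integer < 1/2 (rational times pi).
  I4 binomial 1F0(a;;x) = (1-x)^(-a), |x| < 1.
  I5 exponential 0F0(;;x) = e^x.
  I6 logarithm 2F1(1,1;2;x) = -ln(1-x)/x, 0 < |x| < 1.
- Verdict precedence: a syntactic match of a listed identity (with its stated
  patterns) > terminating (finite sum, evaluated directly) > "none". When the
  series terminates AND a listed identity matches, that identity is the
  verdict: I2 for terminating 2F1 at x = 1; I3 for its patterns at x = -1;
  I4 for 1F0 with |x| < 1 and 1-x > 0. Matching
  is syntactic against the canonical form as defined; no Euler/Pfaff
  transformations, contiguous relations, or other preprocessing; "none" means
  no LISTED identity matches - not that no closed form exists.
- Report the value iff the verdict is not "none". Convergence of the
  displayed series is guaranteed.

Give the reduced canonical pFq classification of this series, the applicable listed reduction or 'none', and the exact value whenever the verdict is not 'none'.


With C = -4: the canonical form is 2F1(1, 1; 2; \frac{1}{3}). Verdict: logarithm (I6) fires (the logarithm: parameters (1,1;2), x = \frac{1}{3}). Exact value: 12 \cdot \ln\left(\frac{2}{3}\right).

First insight: from the first term -4: factor the ratio over Q (C = -4): negated roots = parameters.
Term ratio: r(k) = \frac{1}{3} * (k+1) (k+1) / [(k+2) (k+1)] - rational in k. x = \frac{1}{3}; t_0 = -4; negate the roots.


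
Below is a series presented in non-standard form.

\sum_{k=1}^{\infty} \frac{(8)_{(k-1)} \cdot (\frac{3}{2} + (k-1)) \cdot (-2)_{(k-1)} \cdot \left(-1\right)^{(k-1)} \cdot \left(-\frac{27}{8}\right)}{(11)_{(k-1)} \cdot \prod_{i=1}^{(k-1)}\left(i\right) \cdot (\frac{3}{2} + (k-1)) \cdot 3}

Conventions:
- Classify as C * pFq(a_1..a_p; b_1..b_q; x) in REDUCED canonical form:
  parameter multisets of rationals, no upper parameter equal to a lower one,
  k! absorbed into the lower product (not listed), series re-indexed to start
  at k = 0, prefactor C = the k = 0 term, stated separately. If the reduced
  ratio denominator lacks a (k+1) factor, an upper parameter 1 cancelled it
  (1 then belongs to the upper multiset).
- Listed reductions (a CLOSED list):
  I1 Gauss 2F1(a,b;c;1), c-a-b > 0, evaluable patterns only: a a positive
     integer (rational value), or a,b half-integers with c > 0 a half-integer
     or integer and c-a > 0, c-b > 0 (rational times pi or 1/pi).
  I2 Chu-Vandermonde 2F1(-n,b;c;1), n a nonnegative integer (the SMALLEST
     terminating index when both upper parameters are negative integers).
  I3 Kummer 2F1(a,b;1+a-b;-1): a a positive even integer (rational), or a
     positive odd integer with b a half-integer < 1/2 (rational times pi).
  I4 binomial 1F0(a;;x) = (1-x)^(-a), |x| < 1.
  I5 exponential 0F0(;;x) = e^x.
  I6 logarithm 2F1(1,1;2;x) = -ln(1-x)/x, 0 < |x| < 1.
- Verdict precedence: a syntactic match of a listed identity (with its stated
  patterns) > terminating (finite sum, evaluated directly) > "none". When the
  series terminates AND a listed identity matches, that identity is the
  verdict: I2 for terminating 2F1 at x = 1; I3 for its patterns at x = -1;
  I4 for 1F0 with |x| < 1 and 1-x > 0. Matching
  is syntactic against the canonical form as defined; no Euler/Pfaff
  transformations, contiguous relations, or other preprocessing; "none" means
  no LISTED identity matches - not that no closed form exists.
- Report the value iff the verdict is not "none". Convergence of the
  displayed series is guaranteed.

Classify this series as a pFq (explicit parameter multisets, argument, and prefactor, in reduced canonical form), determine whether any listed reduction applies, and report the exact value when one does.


x = -1 here; the reduced form reads 2F1, upper {-2, 8}, lower {11}, C = -\frac{9}{8}. Verdict: the Kummer evaluation I3 fires (x = -1; c = 11 equals 1+a-b for upper {-2, 8}: listed pattern). Hence: -\frac{27}{8}.

First insight: x = -1 and k + 3/2 divides numerator and denominator alike; prefactor -9/8 after cancelling.
Consecutive-term ratio: r(k) = -1 * (k-2) (k+8) / [(k+11) (k+1)] - poly over poly, x = -1 from leading terms; C = -\frac{9}{8} at k = 0.


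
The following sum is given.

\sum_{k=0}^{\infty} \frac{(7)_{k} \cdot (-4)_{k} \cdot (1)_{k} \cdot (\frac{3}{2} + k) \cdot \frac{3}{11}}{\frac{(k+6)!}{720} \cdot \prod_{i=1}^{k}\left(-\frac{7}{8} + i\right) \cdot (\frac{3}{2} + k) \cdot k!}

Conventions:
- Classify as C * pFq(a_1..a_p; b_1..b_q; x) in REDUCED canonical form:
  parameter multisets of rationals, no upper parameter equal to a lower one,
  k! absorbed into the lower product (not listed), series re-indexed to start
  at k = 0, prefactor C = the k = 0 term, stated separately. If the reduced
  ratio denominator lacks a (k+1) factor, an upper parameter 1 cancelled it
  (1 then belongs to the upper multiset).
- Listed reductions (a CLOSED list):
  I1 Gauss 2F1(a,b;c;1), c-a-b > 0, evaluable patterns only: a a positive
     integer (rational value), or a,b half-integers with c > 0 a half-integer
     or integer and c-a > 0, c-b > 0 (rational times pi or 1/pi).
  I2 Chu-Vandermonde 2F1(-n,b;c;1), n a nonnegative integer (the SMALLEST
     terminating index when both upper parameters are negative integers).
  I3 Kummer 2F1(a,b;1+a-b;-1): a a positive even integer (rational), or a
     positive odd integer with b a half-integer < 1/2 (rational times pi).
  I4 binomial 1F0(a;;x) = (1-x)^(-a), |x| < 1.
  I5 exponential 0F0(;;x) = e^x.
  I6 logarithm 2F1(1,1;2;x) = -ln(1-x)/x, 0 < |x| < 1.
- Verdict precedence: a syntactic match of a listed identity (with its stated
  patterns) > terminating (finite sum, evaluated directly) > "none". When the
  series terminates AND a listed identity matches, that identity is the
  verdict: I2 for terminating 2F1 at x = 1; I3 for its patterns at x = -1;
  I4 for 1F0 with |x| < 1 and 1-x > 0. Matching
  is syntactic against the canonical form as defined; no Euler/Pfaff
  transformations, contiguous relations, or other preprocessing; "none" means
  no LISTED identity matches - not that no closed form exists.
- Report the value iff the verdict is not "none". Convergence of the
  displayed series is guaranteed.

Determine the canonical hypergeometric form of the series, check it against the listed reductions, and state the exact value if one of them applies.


The series (x = 1) is 2F1: upper {-4, 1}, lower {\frac{1}{8}}, prefactor \frac{3}{11}. Verdict: this is Vandermonde's identity (I2) (terminating 2F1 at x = 1 with n = 4, b = 1, c = \frac{1}{8}). Value: -\frac{21}{275}.

Key observation: t_0 being \frac{3}{11}, the lower running product (C = 3/11) is a rising factorial.
Ratio: r(k) = 1 * (k-4) (k+1) / [(k+\frac{1}{8}) (k+1)] - poly over poly, x = 1 from leading terms; C = \frac{3}{11} at k = 0.


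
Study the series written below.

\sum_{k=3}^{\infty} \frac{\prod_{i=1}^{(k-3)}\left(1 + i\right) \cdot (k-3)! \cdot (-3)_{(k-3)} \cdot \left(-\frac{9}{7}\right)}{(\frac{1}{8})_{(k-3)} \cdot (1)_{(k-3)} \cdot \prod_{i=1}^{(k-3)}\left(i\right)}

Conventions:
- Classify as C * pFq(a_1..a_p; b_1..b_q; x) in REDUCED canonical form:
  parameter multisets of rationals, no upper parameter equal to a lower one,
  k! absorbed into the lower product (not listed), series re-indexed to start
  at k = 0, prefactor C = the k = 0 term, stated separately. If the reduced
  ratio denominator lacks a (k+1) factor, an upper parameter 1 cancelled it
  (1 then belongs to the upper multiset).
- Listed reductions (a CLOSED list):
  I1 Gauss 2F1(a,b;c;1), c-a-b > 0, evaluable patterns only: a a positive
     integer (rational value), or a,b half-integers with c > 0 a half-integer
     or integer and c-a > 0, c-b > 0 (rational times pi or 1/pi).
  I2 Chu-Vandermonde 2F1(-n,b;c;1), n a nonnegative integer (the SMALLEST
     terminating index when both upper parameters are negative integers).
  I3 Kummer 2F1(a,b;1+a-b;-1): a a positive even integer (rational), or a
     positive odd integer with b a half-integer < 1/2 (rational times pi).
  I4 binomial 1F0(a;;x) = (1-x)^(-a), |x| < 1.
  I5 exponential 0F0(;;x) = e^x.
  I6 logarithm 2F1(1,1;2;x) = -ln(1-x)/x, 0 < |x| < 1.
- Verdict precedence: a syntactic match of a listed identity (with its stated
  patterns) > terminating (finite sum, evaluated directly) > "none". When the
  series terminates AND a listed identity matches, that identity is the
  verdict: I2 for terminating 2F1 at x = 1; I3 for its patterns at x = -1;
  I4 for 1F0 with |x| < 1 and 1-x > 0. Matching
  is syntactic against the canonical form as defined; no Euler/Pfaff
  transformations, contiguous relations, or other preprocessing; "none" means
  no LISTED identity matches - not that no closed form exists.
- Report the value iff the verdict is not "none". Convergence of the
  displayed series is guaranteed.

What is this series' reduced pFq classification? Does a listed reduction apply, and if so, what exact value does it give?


x = 1 here; the reduced form reads 2F1, upper {-3, 2}, lower {\frac{1}{8}}, C = -\frac{9}{7}. Verdict at x = 1: Chu-Vandermonde (I2) matches (terminating 2F1 at x = 1 with n = 3, b = 2, c = \frac{1}{8}). Hence: -\frac{15}{17}.

Structural cue: t_0 being -\frac{9}{7}, the product of the first k integers (C = -9/7) is k!.
Ratio: r(k) = 1 * (k-3) (k+2) / [(k+\frac{1}{8}) (k+1)] - rational in k. x = 1; t_0 = -\frac{9}{7}; negate the roots.


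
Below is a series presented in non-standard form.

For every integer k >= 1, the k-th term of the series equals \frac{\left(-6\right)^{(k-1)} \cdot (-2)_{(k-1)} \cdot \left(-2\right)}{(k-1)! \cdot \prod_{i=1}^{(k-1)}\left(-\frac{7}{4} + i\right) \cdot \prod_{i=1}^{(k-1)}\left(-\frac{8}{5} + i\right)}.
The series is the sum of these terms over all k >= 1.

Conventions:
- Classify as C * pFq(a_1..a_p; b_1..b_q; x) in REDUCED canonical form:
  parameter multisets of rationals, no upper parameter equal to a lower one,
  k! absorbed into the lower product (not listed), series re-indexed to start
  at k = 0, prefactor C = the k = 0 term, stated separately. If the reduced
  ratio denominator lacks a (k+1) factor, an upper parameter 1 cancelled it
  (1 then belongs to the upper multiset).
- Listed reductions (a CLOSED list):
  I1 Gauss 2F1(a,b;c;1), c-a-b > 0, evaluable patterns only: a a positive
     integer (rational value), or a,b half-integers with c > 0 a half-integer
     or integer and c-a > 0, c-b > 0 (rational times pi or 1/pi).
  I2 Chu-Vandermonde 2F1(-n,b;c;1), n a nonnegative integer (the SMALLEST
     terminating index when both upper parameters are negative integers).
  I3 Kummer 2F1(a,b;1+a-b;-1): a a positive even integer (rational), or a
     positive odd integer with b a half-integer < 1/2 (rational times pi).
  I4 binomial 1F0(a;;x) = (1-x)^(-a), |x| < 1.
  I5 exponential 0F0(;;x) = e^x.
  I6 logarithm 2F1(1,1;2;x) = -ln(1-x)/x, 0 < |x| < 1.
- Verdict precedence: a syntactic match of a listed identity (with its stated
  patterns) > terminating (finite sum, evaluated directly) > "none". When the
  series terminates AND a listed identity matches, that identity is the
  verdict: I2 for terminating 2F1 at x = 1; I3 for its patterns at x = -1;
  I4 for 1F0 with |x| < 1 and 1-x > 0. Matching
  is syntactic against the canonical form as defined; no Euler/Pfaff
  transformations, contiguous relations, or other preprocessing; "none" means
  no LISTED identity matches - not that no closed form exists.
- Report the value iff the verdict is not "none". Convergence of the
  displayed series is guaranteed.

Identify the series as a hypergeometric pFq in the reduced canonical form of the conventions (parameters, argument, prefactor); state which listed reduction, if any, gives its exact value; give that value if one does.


The series (x = -6) is 1F2: upper {-2}, lower {-\frac{3}{4}, -\frac{3}{5}}, prefactor -2. Verdict: terminating - upper -2 stops the sum at k = 2; the 3 terms are added exactly. Hence: -\frac{4966}{3}.

Key observation: x = -6 and the lower running product (C = -2, x = -6) is a rising factorial.
Ratio: r(k) = -6 * (k-2) / [(k-\frac{3}{4}) (k-\frac{3}{5}) (k+1)] - rational in k, leading ratio -6; with t_0 = -2, classification follows.


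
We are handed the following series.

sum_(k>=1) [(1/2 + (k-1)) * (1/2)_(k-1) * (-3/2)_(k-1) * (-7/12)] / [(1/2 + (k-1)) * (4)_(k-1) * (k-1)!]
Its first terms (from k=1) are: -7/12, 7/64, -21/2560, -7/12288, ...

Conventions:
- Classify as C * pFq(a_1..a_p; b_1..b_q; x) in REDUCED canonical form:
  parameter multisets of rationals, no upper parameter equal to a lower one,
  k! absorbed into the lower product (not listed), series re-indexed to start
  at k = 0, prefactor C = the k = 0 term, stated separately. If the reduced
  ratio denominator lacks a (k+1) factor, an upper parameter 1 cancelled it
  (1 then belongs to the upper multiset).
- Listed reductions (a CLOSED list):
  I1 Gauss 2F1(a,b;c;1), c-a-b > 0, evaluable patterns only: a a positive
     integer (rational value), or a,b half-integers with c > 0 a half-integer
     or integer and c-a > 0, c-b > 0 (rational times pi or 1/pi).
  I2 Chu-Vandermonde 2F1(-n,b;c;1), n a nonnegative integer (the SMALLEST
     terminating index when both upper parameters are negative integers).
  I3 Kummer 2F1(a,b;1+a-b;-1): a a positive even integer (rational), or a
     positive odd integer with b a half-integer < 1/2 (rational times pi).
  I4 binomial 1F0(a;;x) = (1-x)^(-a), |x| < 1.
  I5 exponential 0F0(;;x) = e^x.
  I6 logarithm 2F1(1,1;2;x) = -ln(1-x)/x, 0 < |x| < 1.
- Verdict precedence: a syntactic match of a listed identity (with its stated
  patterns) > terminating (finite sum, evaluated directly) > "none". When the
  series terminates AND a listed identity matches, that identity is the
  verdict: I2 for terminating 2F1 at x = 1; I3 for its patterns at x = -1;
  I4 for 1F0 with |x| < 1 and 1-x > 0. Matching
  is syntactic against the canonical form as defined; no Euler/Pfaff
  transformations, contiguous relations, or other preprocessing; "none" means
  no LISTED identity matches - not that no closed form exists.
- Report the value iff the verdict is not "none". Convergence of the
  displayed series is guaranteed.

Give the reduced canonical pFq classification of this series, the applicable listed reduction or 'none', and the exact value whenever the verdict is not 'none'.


Structural cue: with t_0 = -7/12, the factor k + 1/2 cancels (top and bottom), leaving C = -7/12, x = 1.
Step ratio: r(k) = 1 * (k-3/2) (k+1/2) / [(k+4) (k+1)] - rational; roots negated = parameters, x = 1, C = -7/12.

At argument 1: a 2F1 with upper {-3/2, 1/2}, lower {4}, scaled by C = -7/12. Verdict (x = 1): Gauss's theorem I1 (half-integer case) applies (x = 1; upper {-3/2, 1/2} half-integers, c = 4 in the evaluable pattern). Exact value: (-1024/675) / pi.


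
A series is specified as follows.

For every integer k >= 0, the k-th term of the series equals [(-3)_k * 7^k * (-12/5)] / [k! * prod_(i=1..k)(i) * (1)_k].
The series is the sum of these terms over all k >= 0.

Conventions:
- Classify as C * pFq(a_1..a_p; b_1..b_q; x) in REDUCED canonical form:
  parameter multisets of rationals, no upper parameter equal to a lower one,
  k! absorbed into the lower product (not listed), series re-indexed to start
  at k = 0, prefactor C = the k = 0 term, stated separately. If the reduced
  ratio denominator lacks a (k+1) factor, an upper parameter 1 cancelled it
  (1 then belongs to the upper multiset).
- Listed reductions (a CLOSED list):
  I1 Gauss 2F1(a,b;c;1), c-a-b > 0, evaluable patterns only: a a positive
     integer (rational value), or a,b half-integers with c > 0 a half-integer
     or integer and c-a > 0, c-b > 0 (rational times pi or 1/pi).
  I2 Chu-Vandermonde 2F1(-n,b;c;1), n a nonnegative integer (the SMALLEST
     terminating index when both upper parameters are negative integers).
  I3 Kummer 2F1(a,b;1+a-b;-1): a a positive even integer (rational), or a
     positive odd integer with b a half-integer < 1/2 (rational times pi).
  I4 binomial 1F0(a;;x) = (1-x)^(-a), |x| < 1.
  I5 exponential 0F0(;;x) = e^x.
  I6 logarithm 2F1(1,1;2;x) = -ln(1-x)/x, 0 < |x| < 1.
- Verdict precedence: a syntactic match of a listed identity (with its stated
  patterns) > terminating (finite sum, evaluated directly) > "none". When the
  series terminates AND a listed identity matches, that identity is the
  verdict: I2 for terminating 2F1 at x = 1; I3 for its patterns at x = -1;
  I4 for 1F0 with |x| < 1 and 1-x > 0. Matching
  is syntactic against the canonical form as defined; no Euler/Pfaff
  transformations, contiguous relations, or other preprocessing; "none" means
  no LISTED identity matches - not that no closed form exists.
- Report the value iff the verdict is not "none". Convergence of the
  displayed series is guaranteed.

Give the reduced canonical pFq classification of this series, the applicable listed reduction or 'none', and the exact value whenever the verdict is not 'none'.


Classification (C = -12/5): 1F2 with upper {-3}, lower {1, 1}, argument x = 7. Verdict: terminating - upper -3 stops the sum at k = 3; the 4 terms are added exactly. Its exact value is -52/3.

First insight: x = 7 and the denominator's factorial ratio (C = -12/5) is a lower Pochhammer.
Adjacent-term ratio: r(k) = 7 * (k-3) / [(k+1) (k+1) (k+1)] - rational in k. x = 7; t_0 = -12/5; negate the roots.


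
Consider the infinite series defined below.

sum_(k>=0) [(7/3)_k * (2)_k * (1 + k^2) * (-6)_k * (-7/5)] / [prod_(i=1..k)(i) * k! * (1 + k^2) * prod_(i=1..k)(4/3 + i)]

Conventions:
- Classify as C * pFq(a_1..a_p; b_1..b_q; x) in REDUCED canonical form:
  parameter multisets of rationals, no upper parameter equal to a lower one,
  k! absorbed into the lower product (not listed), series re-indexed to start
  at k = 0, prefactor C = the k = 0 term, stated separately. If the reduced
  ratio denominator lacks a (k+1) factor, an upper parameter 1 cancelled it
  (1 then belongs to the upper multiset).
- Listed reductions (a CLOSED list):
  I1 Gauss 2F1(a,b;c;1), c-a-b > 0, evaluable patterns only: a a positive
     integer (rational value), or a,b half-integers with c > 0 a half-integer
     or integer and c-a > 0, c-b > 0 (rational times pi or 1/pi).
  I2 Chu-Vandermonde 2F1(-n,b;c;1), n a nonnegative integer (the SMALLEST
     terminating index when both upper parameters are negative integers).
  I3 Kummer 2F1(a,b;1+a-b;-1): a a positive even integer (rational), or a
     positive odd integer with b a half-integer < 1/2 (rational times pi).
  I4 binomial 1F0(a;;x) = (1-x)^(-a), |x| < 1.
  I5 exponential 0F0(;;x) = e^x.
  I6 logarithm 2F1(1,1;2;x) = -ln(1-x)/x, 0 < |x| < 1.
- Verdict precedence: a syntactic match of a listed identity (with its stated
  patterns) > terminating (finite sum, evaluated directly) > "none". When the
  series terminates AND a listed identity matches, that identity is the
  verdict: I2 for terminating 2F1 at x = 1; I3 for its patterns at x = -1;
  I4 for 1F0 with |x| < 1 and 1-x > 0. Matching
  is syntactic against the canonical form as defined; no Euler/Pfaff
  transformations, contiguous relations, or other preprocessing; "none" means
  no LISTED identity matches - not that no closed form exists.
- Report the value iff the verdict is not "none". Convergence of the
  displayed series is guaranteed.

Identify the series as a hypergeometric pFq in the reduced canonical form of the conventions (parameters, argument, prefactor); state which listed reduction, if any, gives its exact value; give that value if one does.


Key step: t_0 being -7/5, the parameter 7/3 appears in both the upper and lower lists and cancels (alongside the other common factor).
Consecutive-term ratio: r(k) = 1 * (k-6) (k+2) / [(k+1) (k+1)] - poly over poly, x = 1 from leading terms; C = -7/5 at k = 0.

Classification (C = -7/5): 2F1 with upper {-6, 2}, lower {1}, argument x = 1. Verdict at x = 1: Chu-Vandermonde (I2) matches (terminating 2F1 at x = 1 with n = 6, b = 2, c = 1). Hence: 0.


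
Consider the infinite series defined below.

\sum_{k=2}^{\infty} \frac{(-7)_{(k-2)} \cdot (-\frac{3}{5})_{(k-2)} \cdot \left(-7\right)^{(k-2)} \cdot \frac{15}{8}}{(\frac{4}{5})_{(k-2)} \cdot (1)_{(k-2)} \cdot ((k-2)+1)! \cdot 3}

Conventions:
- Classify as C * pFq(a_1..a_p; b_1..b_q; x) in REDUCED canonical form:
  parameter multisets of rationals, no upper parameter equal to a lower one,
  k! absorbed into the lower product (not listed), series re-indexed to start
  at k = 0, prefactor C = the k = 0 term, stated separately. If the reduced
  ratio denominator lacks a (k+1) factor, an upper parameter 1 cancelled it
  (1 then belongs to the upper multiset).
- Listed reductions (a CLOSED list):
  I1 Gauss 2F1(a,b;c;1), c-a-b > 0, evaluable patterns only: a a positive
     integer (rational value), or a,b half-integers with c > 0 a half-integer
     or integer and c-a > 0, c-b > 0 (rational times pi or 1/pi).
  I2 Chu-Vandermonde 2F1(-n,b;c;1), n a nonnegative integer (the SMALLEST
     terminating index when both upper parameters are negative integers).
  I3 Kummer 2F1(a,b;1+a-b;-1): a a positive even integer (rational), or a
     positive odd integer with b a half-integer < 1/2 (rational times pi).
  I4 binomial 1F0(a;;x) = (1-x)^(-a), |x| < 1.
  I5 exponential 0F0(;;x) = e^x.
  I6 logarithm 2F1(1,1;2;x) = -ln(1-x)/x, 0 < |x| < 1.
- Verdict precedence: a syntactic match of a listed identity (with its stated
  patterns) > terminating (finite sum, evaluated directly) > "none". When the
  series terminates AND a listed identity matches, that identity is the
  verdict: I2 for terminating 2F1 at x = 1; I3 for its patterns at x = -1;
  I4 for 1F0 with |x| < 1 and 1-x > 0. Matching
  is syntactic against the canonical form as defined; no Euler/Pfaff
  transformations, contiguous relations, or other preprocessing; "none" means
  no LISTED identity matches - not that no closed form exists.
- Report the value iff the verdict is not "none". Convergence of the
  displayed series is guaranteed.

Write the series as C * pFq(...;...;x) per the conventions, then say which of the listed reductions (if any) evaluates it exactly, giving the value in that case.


Prefactor \frac{5}{8}, argument -7: 2F2 with upper {-7, -\frac{3}{5}} over lower {\frac{4}{5}, 2}. Verdict: terminating - no listed pattern fits, but -7 in the upper list cuts the series at k = 7; direct evaluation. Its exact value is -\frac{11262151489}{121872384}.

The tell: x = -7 and the denominator's factorial ratio (C = 5/8) is a lower Pochhammer.
Step ratio: r(k) = -7 * (k-7) (k-\frac{3}{5}) / [(k+\frac{4}{5}) (k+2) (k+1)] - rational in k. x = -7; t_0 = \frac{5}{8}; negate the roots.


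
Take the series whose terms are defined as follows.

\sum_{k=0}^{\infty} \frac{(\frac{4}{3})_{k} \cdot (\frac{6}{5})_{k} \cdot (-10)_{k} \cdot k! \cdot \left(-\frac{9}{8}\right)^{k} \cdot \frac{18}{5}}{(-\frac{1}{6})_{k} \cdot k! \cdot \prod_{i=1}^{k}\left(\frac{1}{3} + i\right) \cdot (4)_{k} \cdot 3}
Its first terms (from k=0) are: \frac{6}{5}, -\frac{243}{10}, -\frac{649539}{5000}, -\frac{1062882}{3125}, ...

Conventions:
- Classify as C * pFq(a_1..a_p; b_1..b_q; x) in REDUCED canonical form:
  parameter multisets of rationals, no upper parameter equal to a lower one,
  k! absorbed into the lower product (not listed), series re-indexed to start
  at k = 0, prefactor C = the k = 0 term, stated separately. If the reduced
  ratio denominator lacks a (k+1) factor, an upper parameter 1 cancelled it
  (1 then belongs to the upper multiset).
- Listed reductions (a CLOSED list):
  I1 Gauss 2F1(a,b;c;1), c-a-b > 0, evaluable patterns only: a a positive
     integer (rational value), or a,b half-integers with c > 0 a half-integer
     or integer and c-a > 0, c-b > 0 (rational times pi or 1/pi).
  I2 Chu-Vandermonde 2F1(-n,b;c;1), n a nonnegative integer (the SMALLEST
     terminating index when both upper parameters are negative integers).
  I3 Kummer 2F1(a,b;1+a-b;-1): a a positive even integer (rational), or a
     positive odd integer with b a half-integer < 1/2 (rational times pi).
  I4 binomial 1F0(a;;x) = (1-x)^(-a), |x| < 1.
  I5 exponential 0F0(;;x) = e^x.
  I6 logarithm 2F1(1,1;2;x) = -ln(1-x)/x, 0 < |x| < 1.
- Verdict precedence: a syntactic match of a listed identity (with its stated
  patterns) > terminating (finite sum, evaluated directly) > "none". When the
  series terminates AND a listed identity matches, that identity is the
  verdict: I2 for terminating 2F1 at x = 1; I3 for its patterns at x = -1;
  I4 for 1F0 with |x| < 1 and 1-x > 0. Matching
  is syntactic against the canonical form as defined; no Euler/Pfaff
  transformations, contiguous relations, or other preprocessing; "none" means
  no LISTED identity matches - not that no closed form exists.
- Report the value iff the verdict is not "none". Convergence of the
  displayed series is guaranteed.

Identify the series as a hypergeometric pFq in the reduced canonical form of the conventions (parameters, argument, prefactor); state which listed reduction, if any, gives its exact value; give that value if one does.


Reduced: x = -\frac{9}{8}, 3F2, upper = {-10, 1, \frac{6}{5}}, lower = {-\frac{1}{6}, 4}, C = \frac{6}{5}. Verdict: terminating. With -10 upstairs the series is a 11-term polynomial sum; evaluated term by term. Sum: -\frac{121142138703794362720893}{45691167500000000000}.

The tell: t_0 being \frac{6}{5}, the parameter 4/3 appears in both the upper and lower lists and cancels.
Ratio: r(k) = -\frac{9}{8} * (k-10) (k+1) (k+\frac{6}{5}) / [(k-\frac{1}{6}) (k+4) (k+1)] - rational in k. x = -\frac{9}{8}; t_0 = \frac{6}{5}; negate the roots.


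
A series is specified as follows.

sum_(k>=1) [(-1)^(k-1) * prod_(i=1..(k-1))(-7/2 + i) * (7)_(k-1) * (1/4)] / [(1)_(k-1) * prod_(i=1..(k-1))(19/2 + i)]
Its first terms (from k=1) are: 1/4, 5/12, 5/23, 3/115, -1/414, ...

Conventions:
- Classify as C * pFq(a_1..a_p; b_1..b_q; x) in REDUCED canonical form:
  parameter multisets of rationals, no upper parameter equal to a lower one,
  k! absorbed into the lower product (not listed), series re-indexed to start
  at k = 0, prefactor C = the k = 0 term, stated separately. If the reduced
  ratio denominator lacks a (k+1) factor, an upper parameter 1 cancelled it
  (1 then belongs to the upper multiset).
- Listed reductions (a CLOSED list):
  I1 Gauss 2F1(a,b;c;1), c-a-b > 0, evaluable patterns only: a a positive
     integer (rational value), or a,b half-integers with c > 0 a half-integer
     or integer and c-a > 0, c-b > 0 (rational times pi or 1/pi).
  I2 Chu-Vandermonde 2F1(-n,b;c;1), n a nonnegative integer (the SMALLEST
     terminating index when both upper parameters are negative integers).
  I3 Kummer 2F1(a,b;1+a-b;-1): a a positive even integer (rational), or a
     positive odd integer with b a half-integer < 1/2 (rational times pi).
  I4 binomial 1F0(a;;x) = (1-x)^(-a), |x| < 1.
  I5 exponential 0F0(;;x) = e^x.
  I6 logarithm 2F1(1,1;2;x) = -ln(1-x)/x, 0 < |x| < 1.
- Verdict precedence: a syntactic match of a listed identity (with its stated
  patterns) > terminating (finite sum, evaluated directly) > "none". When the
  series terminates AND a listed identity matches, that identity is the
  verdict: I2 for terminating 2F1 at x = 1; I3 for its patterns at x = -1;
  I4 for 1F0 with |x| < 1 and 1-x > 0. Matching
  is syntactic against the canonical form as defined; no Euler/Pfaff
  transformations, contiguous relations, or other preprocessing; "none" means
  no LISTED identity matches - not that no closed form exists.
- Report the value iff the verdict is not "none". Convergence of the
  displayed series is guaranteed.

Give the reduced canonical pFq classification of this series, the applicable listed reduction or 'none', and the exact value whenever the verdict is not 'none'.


At argument -1: a 2F1 with upper {-5/2, 7}, lower {21/2}, scaled by C = 1/4. Verdict at x = -1: Kummer (I3) matches (x = -1; c = 21/2 equals 1+a-b for upper {-5/2, 7}: listed pattern). Exact value: (4849845/16777216) * pi.

The tell: t_0 being 1/4, (1)_k (C = 1/4) is k! itself.
Adjacent-term ratio: r(k) = (-1) * (k-5/2) (k+7) / [(k+21/2) (k+1)] - rational in k. x = (-1); t_0 = 1/4; negate the roots.
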